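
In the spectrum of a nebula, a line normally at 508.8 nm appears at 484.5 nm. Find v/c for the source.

0.049c

λ'/λ₀ = 0.9522 < 1 (blueshift), so the source is approaching.
λ'/λ₀ = √((1 − β)/(1 + β)) for an approaching source ⇒ β = (1 − r²)/(1 + r²) with r = λ'/λ₀.
β = (1 − 0.9068)/(1 + 0.9068) ≈ 0.049.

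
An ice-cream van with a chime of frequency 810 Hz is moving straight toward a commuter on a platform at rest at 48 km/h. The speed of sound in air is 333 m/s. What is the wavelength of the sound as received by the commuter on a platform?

48 km/h = 13.33 m/s.
Moving source, stationary observer: f' = f · v/(v − v_s) since the source is approaching.
f' = 810 × 333/(333 − 13.33) ≈ 844 Hz.
λ' = v/f' = 333/843.785 ≈ 39.5 cm.

39.5 cm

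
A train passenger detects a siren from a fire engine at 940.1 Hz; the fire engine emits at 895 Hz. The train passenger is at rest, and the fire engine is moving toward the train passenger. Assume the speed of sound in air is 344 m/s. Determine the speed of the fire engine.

16.5 m/s

f' = f · v/(v − v_s) ⇒ v_s = v · |1 − f/f'|.
v_s = 344 × |1 − 895/940.1| = 344 × 0.04797 ≈ 16.5 m/s.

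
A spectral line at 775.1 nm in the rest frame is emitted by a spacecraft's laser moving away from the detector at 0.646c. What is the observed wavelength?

Relativistic Doppler for wavelength: λ' = λ₀ · √((1 + β)/(1 − β)).
λ' = 775.1 × √(1.6460/0.3540) = 775.1 × 2.15632 ≈ 1671.4 nm.

1671.4 nm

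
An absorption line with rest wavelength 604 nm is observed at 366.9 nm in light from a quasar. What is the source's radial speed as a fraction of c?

0.461

λ'/λ₀ = 0.6075 < 1 (blueshift), so the source is approaching.
λ'/λ₀ = √((1 − β)/(1 + β)) for an approaching source ⇒ β = (1 − r²)/(1 + r²) with r = λ'/λ₀.
β = (1 − 0.3690)/(1 + 0.3690) ≈ 0.461.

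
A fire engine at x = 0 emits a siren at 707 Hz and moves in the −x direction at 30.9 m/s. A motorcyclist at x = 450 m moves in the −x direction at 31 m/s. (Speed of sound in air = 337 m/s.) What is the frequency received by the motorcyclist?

The observer lies on the +x side, so the source is heading away from the observer and the observer is heading toward the source.
General Doppler shift: f' = f · (v + v_o)/(v + v_s).
f' = 707 × (337 + 31)/(337 + 30.9) = 707 × 368/367.9 ≈ 707 Hz.

707 Hz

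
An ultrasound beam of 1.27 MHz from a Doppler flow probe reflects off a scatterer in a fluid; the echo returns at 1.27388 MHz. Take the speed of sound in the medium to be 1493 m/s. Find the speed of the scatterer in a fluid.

Double Doppler shift off a moving reflector: f₂ = f₀ · (v + u)/(v − u) (u > 0 toward emitter).
Rearranging, u = v · (f₂ − f₀)/(f₂ + f₀) = 1493 × 0.00388/2.54388 ≈ 2.28 m/s.
So the scatterer in a fluid is moving at 2.28 m/s toward the emitter.

2.28 m/s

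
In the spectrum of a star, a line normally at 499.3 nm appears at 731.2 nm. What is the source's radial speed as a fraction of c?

λ'/λ₀ = 1.4645 > 1 (redshift), so the source is receding.
λ'/λ₀ = √((1 + β)/(1 − β)) for a receding source ⇒ β = (r² − 1)/(r² + 1) with r = λ'/λ₀.
β = (2.1446 − 1)/(2.1446 + 1) ≈ 0.364.

0.364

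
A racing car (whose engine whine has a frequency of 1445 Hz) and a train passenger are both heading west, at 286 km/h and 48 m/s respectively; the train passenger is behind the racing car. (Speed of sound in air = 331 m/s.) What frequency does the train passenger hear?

1334 Hz

286 km/h = 79.44 m/s.
The train passenger is behind, so the racing car is moving away from it while the train passenger is moving toward the racing car.
With source receding and observer approaching, f' = f · (v + v_o)/(v + v_s).
f' = 1445 × (331 + 48)/(331 + 79.44) = 1445 × 379/410.44 ≈ 1334 Hz.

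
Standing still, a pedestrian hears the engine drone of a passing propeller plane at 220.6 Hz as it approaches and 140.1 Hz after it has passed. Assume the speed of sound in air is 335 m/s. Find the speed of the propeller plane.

75 m/s

f₁/f₂ = (v + v_s)/(v − v_s), so v_s = v · (f₁ − f₂)/(f₁ + f₂).
v_s = 335 × (220.6 − 140.1)/(220.6 + 140.1) = 335 × 80.5/360.7 ≈ 75 m/s.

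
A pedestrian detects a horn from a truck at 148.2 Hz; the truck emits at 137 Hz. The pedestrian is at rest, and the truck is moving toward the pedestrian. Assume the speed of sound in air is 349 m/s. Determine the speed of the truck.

f' = f · v/(v − v_s) ⇒ v_s = v · |1 − f/f'|.
v_s = 349 × |1 − 137/148.2| = 349 × 0.07557 ≈ 26 m/s.

26 m/s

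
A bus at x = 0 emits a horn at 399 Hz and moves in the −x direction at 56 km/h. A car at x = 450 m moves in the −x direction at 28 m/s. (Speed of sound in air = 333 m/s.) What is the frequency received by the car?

56 km/h = 15.56 m/s.
The observer lies on the +x side, so the source is heading away from the observer and the observer is heading toward the source.
With source receding and observer approaching, f' = f · (v + v_o)/(v + v_s).
f' = 399 × (333 + 28)/(333 + 15.56) = 399 × 361/348.56 ≈ 413 Hz.

413 Hz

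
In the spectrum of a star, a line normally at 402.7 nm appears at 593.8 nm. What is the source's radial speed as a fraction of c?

0.370c

λ'/λ₀ = 1.4745 > 1 (redshift), so the source is receding.
λ'/λ₀ = √((1 + β)/(1 − β)) for a receding source ⇒ β = (r² − 1)/(r² + 1) with r = λ'/λ₀.
β = (2.1743 − 1)/(2.1743 + 1) ≈ 0.370.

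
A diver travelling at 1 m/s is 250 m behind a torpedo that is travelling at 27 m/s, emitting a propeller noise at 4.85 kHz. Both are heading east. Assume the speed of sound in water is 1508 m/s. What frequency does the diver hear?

The diver is behind, so the torpedo is moving away from it while the diver is moving toward the torpedo.
General Doppler shift: f' = f · (v + v_o)/(v + v_s).
f' = 4.85 × (1508 + 1)/(1508 + 27) = 4.85 × 1509/1535 ≈ 4.77 kHz.

4.77 kHz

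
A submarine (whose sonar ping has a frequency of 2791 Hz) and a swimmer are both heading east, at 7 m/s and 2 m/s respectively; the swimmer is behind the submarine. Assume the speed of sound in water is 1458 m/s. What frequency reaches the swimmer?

2781 Hz

The swimmer is behind, so the submarine is moving away from it while the swimmer is moving toward the submarine.
With source receding and observer approaching, f' = f · (v + v_o)/(v + v_s).
f' = 2791 × (1458 + 2)/(1458 + 7) = 2791 × 1460/1465 ≈ 2781 Hz.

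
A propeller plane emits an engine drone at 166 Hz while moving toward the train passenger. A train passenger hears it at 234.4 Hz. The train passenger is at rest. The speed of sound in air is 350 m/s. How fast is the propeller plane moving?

102 m/s

f' = f · v/(v − v_s) ⇒ v_s = v · |1 − f/f'|.
v_s = 350 × |1 − 166/234.4| = 350 × 0.2918 ≈ 102 m/s.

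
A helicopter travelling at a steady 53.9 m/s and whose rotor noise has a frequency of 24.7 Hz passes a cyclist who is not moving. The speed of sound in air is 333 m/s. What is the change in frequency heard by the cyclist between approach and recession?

Approaching: f₁ = f · v/(v − v_s) = 24.7 × 333/279.1 ≈ 29.47 Hz.
Receding: f₂ = f · v/(v + v_s) = 24.7 × 333/386.9 ≈ 21.26 Hz.
Drop: f₁ − f₂ = 2f·v·v_s/(v² − v_s²) = 2 × 24.7 × 333 × 53.9/(333² − 53.9²) ≈ 8.21 Hz.

8.21 Hz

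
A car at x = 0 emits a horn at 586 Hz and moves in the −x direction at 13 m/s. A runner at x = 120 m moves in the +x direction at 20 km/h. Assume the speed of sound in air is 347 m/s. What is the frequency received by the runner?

556 Hz

20 km/h = 5.556 m/s.
The observer lies on the +x side, so the source is heading away from the observer and the observer is heading away from the source.
Both move, so f' = f · (v − v_o)/(v + v_s).
f' = 586 × (347 − 5.556)/(347 + 13) = 586 × 341.44/360 ≈ 556 Hz.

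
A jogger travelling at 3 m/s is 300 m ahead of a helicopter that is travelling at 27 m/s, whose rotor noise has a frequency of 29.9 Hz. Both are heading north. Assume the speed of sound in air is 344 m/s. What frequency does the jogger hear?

32.2 Hz

The jogger is ahead, so the helicopter is moving toward it while the jogger is moving away from the helicopter.
General Doppler shift: f' = f · (v − v_o)/(v − v_s).
f' = 29.9 × (344 − 3)/(344 − 27) = 29.9 × 341/317 ≈ 32.2 Hz.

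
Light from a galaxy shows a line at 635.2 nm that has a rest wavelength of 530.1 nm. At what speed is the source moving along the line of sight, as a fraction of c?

λ'/λ₀ = 1.1983 > 1 (redshift), so the source is receding.
λ'/λ₀ = √((1 + β)/(1 − β)) for a receding source ⇒ β = (r² − 1)/(r² + 1) with r = λ'/λ₀.
β = (1.4358 − 1)/(1.4358 + 1) ≈ 0.179.

0.179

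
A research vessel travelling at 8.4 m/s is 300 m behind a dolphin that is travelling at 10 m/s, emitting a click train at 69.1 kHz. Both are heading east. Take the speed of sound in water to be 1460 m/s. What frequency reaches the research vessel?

69.0 kHz

The research vessel is behind, so the dolphin is moving away from it while the research vessel is moving toward the dolphin.
With source receding and observer approaching, f' = f · (v + v_o)/(v + v_s).
f' = 69.1 × (1460 + 8.4)/(1460 + 10) = 69.1 × 1468.4/1470 ≈ 69.0 kHz.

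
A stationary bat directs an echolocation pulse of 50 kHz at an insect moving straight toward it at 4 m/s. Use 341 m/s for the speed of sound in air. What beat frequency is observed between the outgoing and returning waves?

The insect first receives the wave as a moving observer: f₁ = f₀ · (v + u)/v = 50 × (341 + 4)/341 ≈ 50.587 kHz.
On reflection it acts as a source moving toward the stationary detector: f₂ = f₁ · v/(v − u) = 50.587 × 341/337 ≈ 51.187 kHz.
Beat frequency (with f₀ = 50000 Hz): |f₂ − f₀| = 2u·f₀/(v − u) = 2 × 4 × 50000/337 ≈ 1187 Hz.

1187 Hz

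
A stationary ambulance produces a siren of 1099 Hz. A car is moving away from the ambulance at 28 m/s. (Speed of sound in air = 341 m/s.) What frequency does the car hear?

1009 Hz

Only the observer moves, away from the source, so f' = f · (v − v_o)/v.
f' = 1099 × (341 − 28)/341 = 1099 × 313/341 ≈ 1009 Hz.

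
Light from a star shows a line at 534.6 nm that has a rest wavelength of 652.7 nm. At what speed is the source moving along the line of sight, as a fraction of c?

0.197c

λ'/λ₀ = 0.8191 < 1 (blueshift), so the source is approaching.
λ'/λ₀ = √((1 − β)/(1 + β)) for an approaching source ⇒ β = (1 − r²)/(1 + r²) with r = λ'/λ₀.
β = (1 − 0.6709)/(1 + 0.6709) ≈ 0.197.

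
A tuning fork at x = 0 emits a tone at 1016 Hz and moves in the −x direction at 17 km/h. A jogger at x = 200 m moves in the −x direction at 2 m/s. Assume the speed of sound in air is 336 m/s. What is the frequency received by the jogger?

1008 Hz

17 km/h = 4.722 m/s.
The observer lies on the +x side, so the source is heading away from the observer and the observer is heading toward the source.
Both move, so f' = f · (v + v_o)/(v + v_s).
f' = 1016 × (336 + 2)/(336 + 4.722) = 1016 × 338/340.72 ≈ 1008 Hz.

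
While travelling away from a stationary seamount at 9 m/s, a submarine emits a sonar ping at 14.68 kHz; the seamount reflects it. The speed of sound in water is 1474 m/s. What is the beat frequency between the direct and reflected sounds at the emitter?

178 Hz

The seamount receives the sound from a moving source: f₁ = f₀ · v/(v + v_e) = 14.68 × 1474/1483 ≈ 14.5909 kHz.
On the return leg the submarine is a moving observer: f₂ = f₁ · (v − v_e)/v = 14.5909 × 1465/1474 ≈ 14.5018 kHz.
Equivalently f₂ = f₀ · (v − v_e)/(v + v_e).
Beat against the emitted tone (with f₀ = 14680 Hz): |f₂ − f₀| = 2v_e·f₀/(v + v_e) = 2 × 9 × 14680/1483 ≈ 178 Hz.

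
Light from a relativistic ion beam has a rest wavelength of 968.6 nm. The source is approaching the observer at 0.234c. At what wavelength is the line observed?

Relativistic Doppler for wavelength: λ' = λ₀ · √((1 − β)/(1 + β)).
λ' = 968.6 × √(0.7660/1.2340) = 968.6 × 0.78787 ≈ 763.1 nm.

763.1 nm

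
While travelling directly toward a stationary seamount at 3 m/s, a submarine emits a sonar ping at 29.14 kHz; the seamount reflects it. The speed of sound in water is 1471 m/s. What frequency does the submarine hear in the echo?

29.3 kHz

The seamount receives the sound from a moving source: f₁ = f₀ · v/(v − v_e) = 29.14 × 1471/1468 ≈ 29.2 kHz.
On the return leg the submarine is a moving observer: f₂ = f₁ · (v + v_e)/v = 29.2 × 1474/1471 ≈ 29.3 kHz.
Equivalently f₂ = f₀ · (v + v_e)/(v − v_e).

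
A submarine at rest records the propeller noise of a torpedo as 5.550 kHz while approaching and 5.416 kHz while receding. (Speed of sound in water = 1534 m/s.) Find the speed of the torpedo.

18.7 m/s

f₁/f₂ = (v + v_s)/(v − v_s), so v_s = v · (f₁ − f₂)/(f₁ + f₂).
v_s = 1534 × (5.550 − 5.416)/(5.550 + 5.416) = 1534 × 0.134/10.966 ≈ 18.7 m/s.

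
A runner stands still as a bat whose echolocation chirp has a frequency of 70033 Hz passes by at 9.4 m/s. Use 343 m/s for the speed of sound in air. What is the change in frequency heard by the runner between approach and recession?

3841 Hz

Approaching: f₁ = f · v/(v − v_s) = 70033 × 343/333.6 ≈ 72006 Hz.
Receding: f₂ = f · v/(v + v_s) = 70033 × 343/352.4 ≈ 68165 Hz.
Drop: f₁ − f₂ = 2f·v·v_s/(v² − v_s²) = 2 × 70033 × 343 × 9.4/(343² − 9.4²) ≈ 3841 Hz.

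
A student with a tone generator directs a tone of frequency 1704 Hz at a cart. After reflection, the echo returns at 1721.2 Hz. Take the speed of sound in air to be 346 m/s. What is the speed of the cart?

1.74 m/s

Double Doppler shift off a moving reflector: f₂ = f₀ · (v + u)/(v − u) (u > 0 toward emitter).
Rearranging, u = v · (f₂ − f₀)/(f₂ + f₀) = 346 × 17.2/3425.2 ≈ 1.74 m/s.
So the cart is moving at 1.74 m/s toward the emitter.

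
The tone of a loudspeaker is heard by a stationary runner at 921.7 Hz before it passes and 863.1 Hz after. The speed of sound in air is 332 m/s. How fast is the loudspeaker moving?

f₁/f₂ = (v + v_s)/(v − v_s), so v_s = v · (f₁ − f₂)/(f₁ + f₂).
v_s = 332 × (921.7 − 863.1)/(921.7 + 863.1) = 332 × 58.6/1784.8 ≈ 10.9 m/s.

10.9 m/s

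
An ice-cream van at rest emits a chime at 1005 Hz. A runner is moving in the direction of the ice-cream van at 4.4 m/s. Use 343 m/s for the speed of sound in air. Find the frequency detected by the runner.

Moving observer, stationary source: f' = f · (v + v_o)/v.
f' = 1005 × (343 + 4.4)/343 = 1005 × 347.4/343 ≈ 1018 Hz.

1018 Hz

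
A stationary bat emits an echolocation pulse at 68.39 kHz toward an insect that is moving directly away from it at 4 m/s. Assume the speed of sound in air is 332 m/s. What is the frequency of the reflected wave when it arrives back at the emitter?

The insect first receives the wave as a moving observer: f₁ = f₀ · (v − u)/v = 68.39 × (332 − 4)/332 ≈ 67.6 kHz.
The reflection then acts as a moving source: f₂ = f₁ · v/(v + u) ≈ 66.8 kHz.

66.8 kHz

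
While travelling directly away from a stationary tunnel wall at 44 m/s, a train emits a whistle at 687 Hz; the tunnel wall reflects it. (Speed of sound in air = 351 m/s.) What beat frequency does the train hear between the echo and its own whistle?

The tunnel wall receives the sound from a moving source: f₁ = f₀ · v/(v + v_e) = 687 × 351/395 ≈ 610.5 Hz.
On the return leg the train is a moving observer: f₂ = f₁ · (v − v_e)/v = 610.5 × 307/351 ≈ 533.9 Hz.
Beat against the emitted tone: |f₂ − f₀| = 2v_e·f₀/(v + v_e) = 2 × 44 × 687/395 ≈ 153 Hz.

153 Hz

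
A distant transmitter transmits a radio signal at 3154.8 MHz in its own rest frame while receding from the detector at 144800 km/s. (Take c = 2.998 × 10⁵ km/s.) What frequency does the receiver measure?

1862.7 MHz

β = v/c = 144800/299800 = 0.4830.
Relativistic Doppler for frequency: f' = f₀ · √((1 − β)/(1 + β)).
f' = 3154.8 × √(0.5170/1.4830) = 3154.8 × 0.59045 ≈ 1862.7 MHz.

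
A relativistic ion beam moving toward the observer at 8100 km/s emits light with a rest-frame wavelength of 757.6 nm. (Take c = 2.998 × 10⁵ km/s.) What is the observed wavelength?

β = v/c = 8100/299800 = 0.0270.
Relativistic Doppler for wavelength: λ' = λ₀ · √((1 − β)/(1 + β)).
λ' = 757.6 × √(0.9730/1.0270) = 757.6 × 0.97334 ≈ 737.4 nm.

737.4 nm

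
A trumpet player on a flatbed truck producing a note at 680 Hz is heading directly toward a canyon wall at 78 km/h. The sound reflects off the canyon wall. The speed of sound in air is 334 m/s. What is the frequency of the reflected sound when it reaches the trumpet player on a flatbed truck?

774 Hz

78 km/h = 21.67 m/s.
The canyon wall receives the sound from a moving source: f₁ = f₀ · v/(v − v_e) = 680 × 334/312.33 ≈ 727 Hz.
On the return leg the trumpet player on a flatbed truck is a moving observer: f₂ = f₁ · (v + v_e)/v = 727 × 355.67/334 ≈ 774 Hz.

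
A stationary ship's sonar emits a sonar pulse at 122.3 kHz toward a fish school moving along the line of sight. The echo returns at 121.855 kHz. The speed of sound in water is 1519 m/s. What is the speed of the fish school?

Double Doppler shift off a moving reflector: f₂ = f₀ · (v + u)/(v − u) (u > 0 toward emitter).
Rearranging, u = v · (f₂ − f₀)/(f₂ + f₀) = 1519 × -0.445/244.155 ≈ -2.77 m/s.
So the fish school is moving at 2.77 m/s away from the emitter.

2.77 m/s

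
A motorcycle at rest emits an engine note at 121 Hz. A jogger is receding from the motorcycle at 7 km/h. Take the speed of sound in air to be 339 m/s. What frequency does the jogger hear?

7 km/h = 1.944 m/s.
Moving observer, stationary source: f' = f · (v − v_o)/v.
f' = 121 × (339 − 1.944)/339 = 121 × 337.06/339 ≈ 120 Hz.

120 Hz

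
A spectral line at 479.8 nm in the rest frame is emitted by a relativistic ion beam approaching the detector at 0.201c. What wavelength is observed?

391.3 nm

Relativistic Doppler for wavelength: λ' = λ₀ · √((1 − β)/(1 + β)).
λ' = 479.8 × √(0.7990/1.2010) = 479.8 × 0.81565 ≈ 391.3 nm.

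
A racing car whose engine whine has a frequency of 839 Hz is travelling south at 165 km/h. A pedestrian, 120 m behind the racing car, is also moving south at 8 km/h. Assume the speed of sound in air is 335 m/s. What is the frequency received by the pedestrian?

165 km/h = 45.83 m/s; 8 km/h = 2.222 m/s.
The pedestrian is behind, so the racing car is moving away from it while the pedestrian is moving toward the racing car.
With source receding and observer approaching, f' = f · (v + v_o)/(v + v_s).
f' = 839 × (335 + 2.222)/(335 + 45.83) = 839 × 337.22/380.83 ≈ 743 Hz.

743 Hz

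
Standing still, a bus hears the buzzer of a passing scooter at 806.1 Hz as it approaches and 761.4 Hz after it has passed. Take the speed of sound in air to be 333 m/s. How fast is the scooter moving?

f₁/f₂ = (v + v_s)/(v − v_s), so v_s = v · (f₁ − f₂)/(f₁ + f₂).
v_s = 333 × (806.1 − 761.4)/(806.1 + 761.4) = 333 × 44.7/1567.5 ≈ 9.5 m/s.

9.5 m/s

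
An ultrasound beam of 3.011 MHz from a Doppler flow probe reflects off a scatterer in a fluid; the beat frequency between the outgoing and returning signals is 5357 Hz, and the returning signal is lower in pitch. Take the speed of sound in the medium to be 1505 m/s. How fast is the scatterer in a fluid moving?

1.34 m/s

Double Doppler shift off a moving reflector: f₂ = f₀ · (v + u)/(v − u) (u > 0 toward emitter).
Returning signal is lower, so f₂ = f₀ − Δf = 3011000 − 5357 = 3005643 Hz.
Rearranging, u = v · (f₂ − f₀)/(f₂ + f₀) = 1505 × -5357/6016643 ≈ -1.34 m/s.
So the scatterer in a fluid is moving at 1.34 m/s away from the emitter.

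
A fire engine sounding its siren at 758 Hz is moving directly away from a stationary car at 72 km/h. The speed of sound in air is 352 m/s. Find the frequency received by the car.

717 Hz

72 km/h = 20 m/s.
With the source moving away from a stationary observer, f' = f · v/(v + v_s).
f' = 758 × 352/(352 + 20) = 758 × 352/372 ≈ 717 Hz.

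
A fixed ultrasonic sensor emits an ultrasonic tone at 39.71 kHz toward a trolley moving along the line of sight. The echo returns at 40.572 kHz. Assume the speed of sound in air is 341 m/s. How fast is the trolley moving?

Double Doppler shift off a moving reflector: f₂ = f₀ · (v + u)/(v − u) (u > 0 toward emitter).
Rearranging, u = v · (f₂ − f₀)/(f₂ + f₀) = 341 × 0.862/80.282 ≈ 3.7 m/s.
So the trolley is moving at 3.7 m/s toward the emitter.

3.7 m/s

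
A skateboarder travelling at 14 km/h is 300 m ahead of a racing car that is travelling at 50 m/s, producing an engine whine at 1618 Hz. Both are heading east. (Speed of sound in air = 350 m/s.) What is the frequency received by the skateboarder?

1867 Hz

14 km/h = 3.889 m/s.
The skateboarder is ahead, so the racing car is moving toward it while the skateboarder is moving away from the racing car.
Both move, so f' = f · (v − v_o)/(v − v_s).
f' = 1618 × (350 − 3.889)/(350 − 50) = 1618 × 346.11/300 ≈ 1867 Hz.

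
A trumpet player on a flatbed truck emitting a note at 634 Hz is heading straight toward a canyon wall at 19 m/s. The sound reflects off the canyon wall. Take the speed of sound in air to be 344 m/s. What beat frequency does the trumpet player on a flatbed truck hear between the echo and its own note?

The canyon wall receives the sound from a moving source: f₁ = f₀ · v/(v − v_e) = 634 × 344/325 ≈ 671.1 Hz.
On the return leg the trumpet player on a flatbed truck is a moving observer: f₂ = f₁ · (v + v_e)/v = 671.1 × 363/344 ≈ 708.1 Hz.
Beat against the emitted tone: |f₂ − f₀| = 2v_e·f₀/(v − v_e) = 2 × 19 × 634/325 ≈ 74 Hz.

74 Hz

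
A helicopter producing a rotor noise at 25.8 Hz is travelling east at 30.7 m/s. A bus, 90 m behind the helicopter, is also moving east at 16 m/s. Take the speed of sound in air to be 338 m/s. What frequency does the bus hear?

24.8 Hz

The bus is behind, so the helicopter is moving away from it while the bus is moving toward the helicopter.
General Doppler shift: f' = f · (v + v_o)/(v + v_s).
f' = 25.8 × (338 + 16)/(338 + 30.7) = 25.8 × 354/368.7 ≈ 24.8 Hz.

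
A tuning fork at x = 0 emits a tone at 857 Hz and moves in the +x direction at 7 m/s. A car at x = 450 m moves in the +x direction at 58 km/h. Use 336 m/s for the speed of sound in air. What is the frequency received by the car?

58 km/h = 16.11 m/s.
The observer lies on the +x side, so the source is heading toward the observer and the observer is heading away from the source.
Both move, so f' = f · (v − v_o)/(v − v_s).
f' = 857 × (336 − 16.11)/(336 − 7) = 857 × 319.89/329 ≈ 833 Hz.

833 Hz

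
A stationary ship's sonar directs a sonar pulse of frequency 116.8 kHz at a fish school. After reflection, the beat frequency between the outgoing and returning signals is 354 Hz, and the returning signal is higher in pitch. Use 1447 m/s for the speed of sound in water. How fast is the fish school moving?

2.19 m/s

Double Doppler shift off a moving reflector: f₂ = f₀ · (v + u)/(v − u) (u > 0 toward emitter).
Returning signal is higher, so f₂ = f₀ + Δf = 116800 + 354 = 117154 Hz.
Rearranging, u = v · (f₂ − f₀)/(f₂ + f₀) = 1447 × 354/233954 ≈ 2.19 m/s.
So the fish school is moving at 2.19 m/s toward the emitter.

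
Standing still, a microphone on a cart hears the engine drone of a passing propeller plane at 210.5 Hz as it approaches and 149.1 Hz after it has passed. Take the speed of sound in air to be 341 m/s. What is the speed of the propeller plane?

58 m/s

f₁/f₂ = (v + v_s)/(v − v_s), so v_s = v · (f₁ − f₂)/(f₁ + f₂).
v_s = 341 × (210.5 − 149.1)/(210.5 + 149.1) = 341 × 61.4/359.6 ≈ 58 m/s.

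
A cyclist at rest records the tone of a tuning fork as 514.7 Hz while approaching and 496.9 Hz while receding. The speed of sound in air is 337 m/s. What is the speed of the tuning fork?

f₁/f₂ = (v + v_s)/(v − v_s), so v_s = v · (f₁ − f₂)/(f₁ + f₂).
v_s = 337 × (514.7 − 496.9)/(514.7 + 496.9) = 337 × 17.8/1011.6 ≈ 5.9 m/s.

5.9 m/s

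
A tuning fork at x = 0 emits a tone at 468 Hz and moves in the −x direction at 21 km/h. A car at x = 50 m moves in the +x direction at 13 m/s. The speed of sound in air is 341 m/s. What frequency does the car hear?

443 Hz

21 km/h = 5.833 m/s.
The observer lies on the +x side, so the source is heading away from the observer and the observer is heading away from the source.
With source receding and observer receding, f' = f · (v − v_o)/(v + v_s).
f' = 468 × (341 − 13)/(341 + 5.833) = 468 × 328/346.83 ≈ 443 Hz.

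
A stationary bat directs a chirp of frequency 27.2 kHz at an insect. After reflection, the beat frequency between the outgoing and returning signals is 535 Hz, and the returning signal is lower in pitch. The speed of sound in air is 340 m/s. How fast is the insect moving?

3.4 m/s

Double Doppler shift off a moving reflector: f₂ = f₀ · (v + u)/(v − u) (u > 0 toward emitter).
Returning signal is lower, so f₂ = f₀ − Δf = 27200 − 535 = 26665 Hz.
Rearranging, u = v · (f₂ − f₀)/(f₂ + f₀) = 340 × -535/53865 ≈ -3.4 m/s.
So the insect is moving at 3.4 m/s away from the emitter.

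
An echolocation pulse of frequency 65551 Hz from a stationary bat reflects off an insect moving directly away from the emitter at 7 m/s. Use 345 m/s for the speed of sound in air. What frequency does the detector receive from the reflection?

At the insect (a moving observer), f₁ = f₀ · (v − u)/v = 65551 × 338/345 ≈ 64221 Hz.
On reflection it acts as a source moving away from the stationary detector: f₂ = f₁ · v/(v + u) = 64221 × 345/352 ≈ 62944 Hz.
Equivalently f₂ = f₀ · (v − u)/(v + u).

62944 Hz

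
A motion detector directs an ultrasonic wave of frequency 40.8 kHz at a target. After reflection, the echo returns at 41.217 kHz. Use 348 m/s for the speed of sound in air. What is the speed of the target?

1.77 m/s

Double Doppler shift off a moving reflector: f₂ = f₀ · (v + u)/(v − u) (u > 0 toward emitter).
Rearranging, u = v · (f₂ − f₀)/(f₂ + f₀) = 348 × 0.417/82.017 ≈ 1.77 m/s.
So the target is moving at 1.77 m/s toward the emitter.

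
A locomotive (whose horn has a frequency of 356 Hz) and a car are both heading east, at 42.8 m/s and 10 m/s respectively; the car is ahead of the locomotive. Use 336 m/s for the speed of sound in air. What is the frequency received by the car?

The car is ahead, so the locomotive is moving toward it while the car is moving away from the locomotive.
Both move, so f' = f · (v − v_o)/(v − v_s).
f' = 356 × (336 − 10)/(336 − 42.8) = 356 × 326/293.2 ≈ 396 Hz.

396 Hz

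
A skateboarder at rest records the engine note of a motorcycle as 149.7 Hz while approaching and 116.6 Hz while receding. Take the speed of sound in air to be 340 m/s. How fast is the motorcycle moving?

42 m/s

f₁/f₂ = (v + v_s)/(v − v_s), so v_s = v · (f₁ − f₂)/(f₁ + f₂).
v_s = 340 × (149.7 − 116.6)/(149.7 + 116.6) = 340 × 33.1/266.3 ≈ 42 m/s.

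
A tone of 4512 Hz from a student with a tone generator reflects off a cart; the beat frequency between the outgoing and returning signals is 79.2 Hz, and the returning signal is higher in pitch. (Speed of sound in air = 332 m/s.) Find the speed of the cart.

2.89 m/s

Double Doppler shift off a moving reflector: f₂ = f₀ · (v + u)/(v − u) (u > 0 toward emitter).
Returning signal is higher, so f₂ = f₀ + Δf = 4512 + 79.2 = 4591.2 Hz.
Rearranging, u = v · (f₂ − f₀)/(f₂ + f₀) = 332 × 79.2/9103.2 ≈ 2.89 m/s.
So the cart is moving at 2.89 m/s toward the emitter.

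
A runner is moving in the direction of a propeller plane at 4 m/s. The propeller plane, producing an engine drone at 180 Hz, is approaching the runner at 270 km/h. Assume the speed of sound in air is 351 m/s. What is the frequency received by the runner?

232 Hz

270 km/h = 75 m/s.
Both move, so f' = f · (v + v_o)/(v − v_s).
f' = 180 × (351 + 4)/(351 − 75) = 180 × 355/276 ≈ 232 Hz.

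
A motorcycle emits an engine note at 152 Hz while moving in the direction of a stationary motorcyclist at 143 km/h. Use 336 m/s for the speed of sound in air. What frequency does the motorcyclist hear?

172 Hz

143 km/h = 39.72 m/s.
Moving source, stationary observer: f' = f · v/(v − v_s) since the source is approaching.
f' = 152 × 336/(336 − 39.72) = 152 × 336/296.3 ≈ 172 Hz.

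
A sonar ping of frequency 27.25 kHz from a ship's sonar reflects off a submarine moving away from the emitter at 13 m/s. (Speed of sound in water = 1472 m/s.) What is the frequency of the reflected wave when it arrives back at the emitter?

26.8 kHz

The submarine first receives the wave as a moving observer: f₁ = f₀ · (v − u)/v = 27.25 × (1472 − 13)/1472 ≈ 27.0 kHz.
On reflection it acts as a source moving away from the stationary detector: f₂ = f₁ · v/(v + u) = 27.0 × 1472/1485 ≈ 26.8 kHz.
Equivalently f₂ = f₀ · (v − u)/(v + u).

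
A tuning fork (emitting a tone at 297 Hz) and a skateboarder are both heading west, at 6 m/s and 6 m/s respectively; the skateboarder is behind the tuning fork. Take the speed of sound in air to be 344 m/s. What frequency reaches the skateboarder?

The skateboarder is behind, so the tuning fork is moving away from it while the skateboarder is moving toward the tuning fork.
With source receding and observer approaching, f' = f · (v + v_o)/(v + v_s).
f' = 297 × (344 + 6)/(344 + 6) = 297 × 350/350 ≈ 297 Hz.

297 Hz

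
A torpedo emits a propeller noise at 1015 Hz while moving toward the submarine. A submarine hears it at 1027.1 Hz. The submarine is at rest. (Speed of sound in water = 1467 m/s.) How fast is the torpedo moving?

17.3 m/s

f' = f · v/(v − v_s) ⇒ v_s = v · |1 − f/f'|.
v_s = 1467 × |1 − 1015/1027.1| = 1467 × 0.01178 ≈ 17.3 m/s.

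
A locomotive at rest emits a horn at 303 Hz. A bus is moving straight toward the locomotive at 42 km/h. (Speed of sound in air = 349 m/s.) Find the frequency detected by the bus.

313 Hz

42 km/h = 11.67 m/s.
Only the observer moves, toward the source, so f' = f · (v + v_o)/v.
f' = 303 × (349 + 11.67)/349 = 303 × 360.67/349 ≈ 313 Hz.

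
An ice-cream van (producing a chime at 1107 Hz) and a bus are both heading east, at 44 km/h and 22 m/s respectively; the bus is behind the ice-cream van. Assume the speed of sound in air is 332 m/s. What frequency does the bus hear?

44 km/h = 12.22 m/s.
The bus is behind, so the ice-cream van is moving away from it while the bus is moving toward the ice-cream van.
General Doppler shift: f' = f · (v + v_o)/(v + v_s).
f' = 1107 × (332 + 22)/(332 + 12.22) = 1107 × 354/344.22 ≈ 1138 Hz.

1138 Hz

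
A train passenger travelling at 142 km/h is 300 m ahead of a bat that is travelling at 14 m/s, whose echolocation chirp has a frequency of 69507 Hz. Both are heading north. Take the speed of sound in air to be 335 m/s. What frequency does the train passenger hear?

142 km/h = 39.44 m/s.
The train passenger is ahead, so the bat is moving toward it while the train passenger is moving away from the bat.
General Doppler shift: f' = f · (v − v_o)/(v − v_s).
f' = 69507 × (335 − 39.44)/(335 − 14) = 69507 × 295.56/321 ≈ 63997 Hz.

63997 Hz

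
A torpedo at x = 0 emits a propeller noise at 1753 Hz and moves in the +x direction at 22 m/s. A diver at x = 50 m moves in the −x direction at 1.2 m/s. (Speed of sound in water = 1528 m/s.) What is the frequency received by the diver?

The observer lies on the +x side, so the source is heading toward the observer and the observer is heading toward the source.
General Doppler shift: f' = f · (v + v_o)/(v − v_s).
f' = 1753 × (1528 + 1.2)/(1528 − 22) = 1753 × 1529.2/1506 ≈ 1780 Hz.

1780 Hz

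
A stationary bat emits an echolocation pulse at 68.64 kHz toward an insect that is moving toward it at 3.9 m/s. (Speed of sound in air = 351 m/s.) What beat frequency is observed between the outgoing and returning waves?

1542 Hz

At the insect (a moving observer), f₁ = f₀ · (v + u)/v = 68.64 × 354.9/351 ≈ 69.403 kHz.
On reflection it acts as a source moving toward the stationary detector: f₂ = f₁ · v/(v − u) = 69.403 × 351/347.1 ≈ 70.182 kHz.
Beat frequency (with f₀ = 68640 Hz): |f₂ − f₀| = 2u·f₀/(v − u) = 2 × 3.9 × 68640/347.1 ≈ 1542 Hz.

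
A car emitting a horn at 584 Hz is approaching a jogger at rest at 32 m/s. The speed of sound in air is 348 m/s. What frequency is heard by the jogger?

643 Hz

Moving source, stationary observer: f' = f · v/(v − v_s) since the source is approaching.
f' = 584 × 348/(348 − 32) = 584 × 348/316 ≈ 643 Hz.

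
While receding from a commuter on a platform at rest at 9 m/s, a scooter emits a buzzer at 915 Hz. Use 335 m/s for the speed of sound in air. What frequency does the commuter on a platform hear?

891 Hz

With the source moving away from a stationary observer, f' = f · v/(v + v_s).
f' = 915 × 335/(335 + 9) = 915 × 335/344 ≈ 891 Hz.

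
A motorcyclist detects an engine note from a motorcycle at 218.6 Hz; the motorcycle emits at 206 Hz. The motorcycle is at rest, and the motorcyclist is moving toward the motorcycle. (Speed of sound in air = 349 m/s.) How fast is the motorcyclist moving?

21.3 m/s

f' = f · (v + v_o)/v ⇒ v_o = v · |f'/f − 1|.
v_o = 349 × |218.6/206 − 1| = 349 × 0.06117 ≈ 21.3 m/s.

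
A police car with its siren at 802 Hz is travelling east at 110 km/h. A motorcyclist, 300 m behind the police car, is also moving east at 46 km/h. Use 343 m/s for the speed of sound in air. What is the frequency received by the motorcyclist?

110 km/h = 30.56 m/s; 46 km/h = 12.78 m/s.
The motorcyclist is behind, so the police car is moving away from it while the motorcyclist is moving toward the police car.
With source receding and observer approaching, f' = f · (v + v_o)/(v + v_s).
f' = 802 × (343 + 12.78)/(343 + 30.56) = 802 × 355.78/373.56 ≈ 764 Hz.

764 Hz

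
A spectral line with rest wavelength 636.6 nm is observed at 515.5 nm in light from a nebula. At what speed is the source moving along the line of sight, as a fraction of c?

λ'/λ₀ = 0.8098 < 1 (blueshift), so the source is approaching.
λ'/λ₀ = √((1 − β)/(1 + β)) for an approaching source ⇒ β = (1 − r²)/(1 + r²) with r = λ'/λ₀.
β = (1 − 0.6557)/(1 + 0.6557) ≈ 0.208.

0.208c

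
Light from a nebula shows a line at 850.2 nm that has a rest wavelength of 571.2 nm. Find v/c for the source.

λ'/λ₀ = 1.4884 > 1 (redshift), so the source is receding.
λ'/λ₀ = √((1 + β)/(1 − β)) for a receding source ⇒ β = (r² − 1)/(r² + 1) with r = λ'/λ₀.
β = (2.2155 − 1)/(2.2155 + 1) ≈ 0.378.

0.378c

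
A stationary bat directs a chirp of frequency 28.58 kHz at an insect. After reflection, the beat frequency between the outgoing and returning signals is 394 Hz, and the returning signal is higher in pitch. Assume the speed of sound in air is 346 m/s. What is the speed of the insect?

Double Doppler shift off a moving reflector: f₂ = f₀ · (v + u)/(v − u) (u > 0 toward emitter).
Returning signal is higher, so f₂ = f₀ + Δf = 28580 + 394 = 28974 Hz.
Rearranging, u = v · (f₂ − f₀)/(f₂ + f₀) = 346 × 394/57554 ≈ 2.37 m/s.
So the insect is moving at 2.37 m/s toward the emitter.

2.37 m/s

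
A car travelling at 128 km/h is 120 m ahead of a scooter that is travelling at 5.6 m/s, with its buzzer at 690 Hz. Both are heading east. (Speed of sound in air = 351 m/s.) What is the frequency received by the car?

630 Hz

128 km/h = 35.56 m/s.
The car is ahead, so the scooter is moving toward it while the car is moving away from the scooter.
With source approaching and observer receding, f' = f · (v − v_o)/(v − v_s).
f' = 690 × (351 − 35.56)/(351 − 5.6) = 690 × 315.44/345.4 ≈ 630 Hz.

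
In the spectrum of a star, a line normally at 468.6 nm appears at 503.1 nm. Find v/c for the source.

0.071

λ'/λ₀ = 1.0736 > 1 (redshift), so the source is receding.
λ'/λ₀ = √((1 + β)/(1 − β)) for a receding source ⇒ β = (r² − 1)/(r² + 1) with r = λ'/λ₀.
β = (1.1527 − 1)/(1.1527 + 1) ≈ 0.071.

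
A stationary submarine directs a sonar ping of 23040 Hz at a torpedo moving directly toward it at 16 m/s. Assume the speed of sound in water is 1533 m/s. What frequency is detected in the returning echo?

At the torpedo (a moving observer), f₁ = f₀ · (v + u)/v = 23040 × 1549/1533 ≈ 23280 Hz.
The reflection then acts as a moving source: f₂ = f₁ · v/(v − u) ≈ 23526 Hz.
Equivalently f₂ = f₀ · (v + u)/(v − u).

23526 Hz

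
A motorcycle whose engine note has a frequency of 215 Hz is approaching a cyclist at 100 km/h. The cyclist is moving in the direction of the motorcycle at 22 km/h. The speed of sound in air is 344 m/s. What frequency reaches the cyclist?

238 Hz

100 km/h = 27.78 m/s; 22 km/h = 6.111 m/s.
With source approaching and observer approaching, f' = f · (v + v_o)/(v − v_s).
f' = 215 × (344 + 6.111)/(344 − 27.78) = 215 × 350.11/316.22 ≈ 238 Hz.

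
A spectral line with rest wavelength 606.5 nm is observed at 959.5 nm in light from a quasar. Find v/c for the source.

λ'/λ₀ = 1.5820 > 1 (redshift), so the source is receding.
λ'/λ₀ = √((1 + β)/(1 − β)) for a receding source ⇒ β = (r² − 1)/(r² + 1) with r = λ'/λ₀.
β = (2.5028 − 1)/(2.5028 + 1) ≈ 0.429.

0.429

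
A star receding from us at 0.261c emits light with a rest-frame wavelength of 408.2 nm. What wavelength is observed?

Relativistic Doppler for wavelength: λ' = λ₀ · √((1 + β)/(1 − β)).
λ' = 408.2 × √(1.2610/0.7390) = 408.2 × 1.30628 ≈ 533.2 nm.

533.2 nm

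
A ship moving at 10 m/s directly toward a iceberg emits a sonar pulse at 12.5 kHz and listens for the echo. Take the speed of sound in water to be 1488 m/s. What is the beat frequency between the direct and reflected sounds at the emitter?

169 Hz

The iceberg receives the sound from a moving source: f₁ = f₀ · v/(v − v_e) = 12.5 × 1488/1478 ≈ 12.5846 kHz.
On the return leg the ship is a moving observer: f₂ = f₁ · (v + v_e)/v = 12.5846 × 1498/1488 ≈ 12.6691 kHz.
Beat against the emitted tone (with f₀ = 12500 Hz): |f₂ − f₀| = 2v_e·f₀/(v − v_e) = 2 × 10 × 12500/1478 ≈ 169 Hz.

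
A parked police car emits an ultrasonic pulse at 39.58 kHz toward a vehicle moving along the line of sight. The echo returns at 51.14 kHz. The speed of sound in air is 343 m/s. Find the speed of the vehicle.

Double Doppler shift off a moving reflector: f₂ = f₀ · (v + u)/(v − u) (u > 0 toward emitter).
Rearranging, u = v · (f₂ − f₀)/(f₂ + f₀) = 343 × 11.56/90.72 ≈ 44 m/s.
So the vehicle is moving at 44 m/s toward the emitter.

44 m/s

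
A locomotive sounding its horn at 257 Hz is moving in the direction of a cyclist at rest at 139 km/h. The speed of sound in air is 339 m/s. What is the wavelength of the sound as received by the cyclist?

1.17 m

139 km/h = 38.61 m/s.
With the source moving toward a stationary observer, f' = f · v/(v − v_s).
f' = 257 × 339/(339 − 38.61) ≈ 290 Hz.
λ' = v/f' = 339/290.034 ≈ 1.17 m.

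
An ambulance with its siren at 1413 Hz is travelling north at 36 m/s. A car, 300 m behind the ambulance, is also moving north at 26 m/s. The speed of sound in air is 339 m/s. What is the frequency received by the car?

1375 Hz

The car is behind, so the ambulance is moving away from it while the car is moving toward the ambulance.
With source receding and observer approaching, f' = f · (v + v_o)/(v + v_s).
f' = 1413 × (339 + 26)/(339 + 36) = 1413 × 365/375 ≈ 1375 Hz.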